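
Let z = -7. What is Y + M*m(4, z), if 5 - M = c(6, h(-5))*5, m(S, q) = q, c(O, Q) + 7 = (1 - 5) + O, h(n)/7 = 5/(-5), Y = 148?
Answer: -62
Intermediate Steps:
h(n) = -7 (h(n) = 7*(5/(-5)) = 7*(5*(-⅕)) = 7*(-1) = -7)
c(O, Q) = -11 + O (c(O, Q) = -7 + ((1 - 5) + O) = -7 + (-4 + O) = -11 + O)
M = 30 (M = 5 - (-11 + 6)*5 = 5 - (-5)*5 = 5 - 1*(-25) = 5 + 25 = 30)
Y + M*m(4, z) = 148 + 30*(-7) = 148 - 210 = -62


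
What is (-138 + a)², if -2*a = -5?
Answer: 73441/4 ≈ 18360.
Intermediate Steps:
a = 5/2 (a = -½*(-5) = 5/2 ≈ 2.5000)
(-138 + a)² = (-138 + 5/2)² = (-271/2)² = 73441/4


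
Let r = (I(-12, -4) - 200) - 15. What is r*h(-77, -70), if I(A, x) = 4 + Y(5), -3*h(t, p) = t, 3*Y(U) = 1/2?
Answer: -97405/18 ≈ -5411.4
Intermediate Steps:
Y(U) = 1/6 (Y(U) = (1/3)/2 = (1/3)*(1/2) = 1/6)
h(t, p) = -t/3
I(A, x) = 25/6 (I(A, x) = 4 + 1/6 = 25/6)
r = -1265/6 (r = (25/6 - 200) - 15 = -1175/6 - 15 = -1265/6 ≈ -210.83)
r*h(-77, -70) = -(-1265)*(-77)/18 = -1265/6*77/3 = -97405/18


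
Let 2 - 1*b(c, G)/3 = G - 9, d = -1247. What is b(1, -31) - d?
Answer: 1373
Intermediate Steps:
b(c, G) = 33 - 3*G (b(c, G) = 6 - 3*(G - 9) = 6 - 3*(-9 + G) = 6 + (27 - 3*G) = 33 - 3*G)
b(1, -31) - d = (33 - 3*(-31)) - 1*(-1247) = (33 + 93) + 1247 = 126 + 1247 = 1373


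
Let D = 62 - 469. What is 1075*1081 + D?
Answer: 1161668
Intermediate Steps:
D = -407
1075*1081 + D = 1075*1081 - 407 = 1162075 - 407 = 1161668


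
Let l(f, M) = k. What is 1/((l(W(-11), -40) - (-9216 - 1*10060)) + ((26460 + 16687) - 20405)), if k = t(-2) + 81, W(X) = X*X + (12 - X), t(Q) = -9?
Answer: 1/42090 ≈ 2.3759e-5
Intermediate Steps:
W(X) = 12 + X² - X (W(X) = X² + (12 - X) = 12 + X² - X)
k = 72 (k = -9 + 81 = 72)
l(f, M) = 72
1/((l(W(-11), -40) - (-9216 - 1*10060)) + ((26460 + 16687) - 20405)) = 1/((72 - (-9216 - 1*10060)) + ((26460 + 16687) - 20405)) = 1/((72 - (-9216 - 10060)) + (43147 - 20405)) = 1/((72 - 1*(-19276)) + 22742) = 1/((72 + 19276) + 22742) = 1/(19348 + 22742) = 1/42090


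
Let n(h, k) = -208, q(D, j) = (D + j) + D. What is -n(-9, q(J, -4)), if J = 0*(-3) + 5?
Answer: 208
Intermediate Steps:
J = 5 (J = 0 + 5 = 5)
q(D, j) = j + 2*D
-n(-9, q(J, -4)) = -1*(-208) = 208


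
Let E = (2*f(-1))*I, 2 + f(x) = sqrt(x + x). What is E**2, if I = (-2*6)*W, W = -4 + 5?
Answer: 1152 - 2304*I*sqrt(2) ≈ 1152.0 - 3258.3*I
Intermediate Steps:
W = 1
f(x) = -2 + sqrt(2)*sqrt(x) (f(x) = -2 + sqrt(x + x) = -2 + sqrt(2*x) = -2 + sqrt(2)*sqrt(x))
I = -12 (I = -2*6*1 = -12*1 = -12)
E = 48 - 24*I*sqrt(2) (E = (2*(-2 + sqrt(2)*sqrt(-1)))*(-12) = (2*(-2 + sqrt(2)*I))*(-12) = (2*(-2 + I*sqrt(2)))*(-12) = (-4 + 2*I*sqrt(2))*(-12) = 48 - 24*I*sqrt(2) ≈ 48.0 - 33.941*I)
E**2 = (48 - 24*I*sqrt(2))**2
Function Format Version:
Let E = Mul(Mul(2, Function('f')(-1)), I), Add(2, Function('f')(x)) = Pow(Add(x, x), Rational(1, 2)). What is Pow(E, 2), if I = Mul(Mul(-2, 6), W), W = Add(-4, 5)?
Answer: Add(1152, Mul(-2304, I, Pow(2, Rational(1, 2)))) ≈ Add(1152.0, Mul(-3258.3, I))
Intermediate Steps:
W = 1
Function('f')(x) = Add(-2, Mul(Pow(2, Rational(1, 2)), Pow(x, Rational(1, 2)))) (Function('f')(x) = Add(-2, Pow(Add(x, x), Rational(1, 2))) = Add(-2, Pow(Mul(2, x), Rational(1, 2))) = Add(-2, Mul(Pow(2, Rational(1, 2)), Pow(x, Rational(1, 2)))))
I = -12 (I = Mul(Mul(-2, 6), 1) = Mul(-12, 1) = -12)
E = Add(48, Mul(-24, I, Pow(2, Rational(1, 2)))) (E = Mul(Mul(2, Add(-2, Mul(Pow(2, Rational(1, 2)), Pow(-1, Rational(1, 2))))), -12) = Mul(Mul(2, Add(-2, Mul(Pow(2, Rational(1, 2)), I))), -12) = Mul(Mul(2, Add(-2, Mul(I, Pow(2, Rational(1, 2))))), -12) = Mul(Add(-4, Mul(2, I, Pow(2, Rational(1, 2)))), -12) = Add(48, Mul(-24, I, Pow(2, Rational(1, 2)))) ≈ Add(48.000, Mul(-33.941, I)))
Pow(E, 2) = Pow(Add(48, Mul(-24, I, Pow(2, Rational(1, 2)))), 2)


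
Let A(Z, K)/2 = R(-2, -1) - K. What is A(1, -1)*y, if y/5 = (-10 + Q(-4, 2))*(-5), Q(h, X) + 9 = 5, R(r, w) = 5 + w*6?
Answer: 0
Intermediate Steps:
R(r, w) = 5 + 6*w
Q(h, X) = -4 (Q(h, X) = -9 + 5 = -4)
A(Z, K) = -2 - 2*K (A(Z, K) = 2*((5 + 6*(-1)) - K) = 2*((5 - 6) - K) = 2*(-1 - K) = -2 - 2*K)
y = 350 (y = 5*((-10 - 4)*(-5)) = 5*(-14*(-5)) = 5*70 = 350)
A(1, -1)*y = (-2 - 2*(-1))*350 = (-2 + 2)*350 = 0*350 = 0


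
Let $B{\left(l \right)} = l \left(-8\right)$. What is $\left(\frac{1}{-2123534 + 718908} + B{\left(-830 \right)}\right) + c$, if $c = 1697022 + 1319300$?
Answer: $\frac{4246131022211}{1404626} \approx 3.023 \cdot 10^{6}$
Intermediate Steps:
$B{\left(l \right)} = - 8 l$
$c = 3016322$
$\left(\frac{1}{-2123534 + 718908} + B{\left(-830 \right)}\right) + c = \left(\frac{1}{-2123534 + 718908} - -6640\right) + 3016322 = \left(\frac{1}{-1404626} + 6640\right) + 3016322 = \left(- \frac{1}{1404626} + 6640\right) + 3016322 = \frac{9326716639}{1404626} + 3016322 = \frac{4246131022211}{1404626}$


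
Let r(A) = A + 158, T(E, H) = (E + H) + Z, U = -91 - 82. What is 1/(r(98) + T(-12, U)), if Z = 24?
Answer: 1/95 ≈ 0.010526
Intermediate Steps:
U = -173
T(E, H) = 24 + E + H (T(E, H) = (E + H) + 24 = 24 + E + H)
r(A) = 158 + A
1/(r(98) + T(-12, U)) = 1/((158 + 98) + (24 - 12 - 173)) = 1/(256 - 161) = 1/95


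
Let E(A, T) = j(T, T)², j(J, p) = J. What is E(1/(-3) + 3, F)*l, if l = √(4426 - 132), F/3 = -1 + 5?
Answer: 144*√4294 ≈ 9436.1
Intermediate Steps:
F = 12 (F = 3*(-1 + 5) = 3*4 = 12)
E(A, T) = T²
l = √4294 ≈ 65.529
E(1/(-3) + 3, F)*l = 12²*√4294 = 144*√4294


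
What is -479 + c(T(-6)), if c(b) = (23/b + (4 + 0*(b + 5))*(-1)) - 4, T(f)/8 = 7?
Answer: -27249/56 ≈ -486.59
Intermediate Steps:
T(f) = 56 (T(f) = 8*7 = 56)
c(b) = -8 + 23/b (c(b) = (23/b + (4 + 0*(5 + b))*(-1)) - 4 = (23/b + (4 + 0)*(-1)) - 4 = (23/b + 4*(-1)) - 4 = (23/b - 4) - 4 = (-4 + 23/b) - 4 = -8 + 23/b)
-479 + c(T(-6)) = -479 + (-8 + 23/56) = -479 - 425/56 = -27249/56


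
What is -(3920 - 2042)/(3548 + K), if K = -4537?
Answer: 1878/989 ≈ 1.8989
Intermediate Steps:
-(3920 - 2042)/(3548 + K) = -(3920 - 2042)/(3548 - 4537) = -1878/(-989) = -1878*(-1)/989 = -1*(-1878/989) = 1878/989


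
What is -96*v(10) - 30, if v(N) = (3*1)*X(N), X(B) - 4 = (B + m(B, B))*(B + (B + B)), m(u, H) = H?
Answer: -173982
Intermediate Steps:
X(B) = 4 + 6*B² (X(B) = 4 + (B + B)*(B + (B + B)) = 4 + (2*B)*(B + 2*B) = 4 + (2*B)*(3*B) = 4 + 6*B²)
v(N) = 12 + 18*N² (v(N) = (3*1)*(4 + 6*N²) = 3*(4 + 6*N²) = 12 + 18*N²)
-96*v(10) - 30 = -96*(12 + 18*10²) - 30 = -96*(12 + 18*100) - 30 = -96*(12 + 1800) - 30 = -96*1812 - 30 = -173952 - 30 = -173982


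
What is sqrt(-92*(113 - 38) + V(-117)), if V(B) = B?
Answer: I*sqrt(7017) ≈ 83.768*I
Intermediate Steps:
sqrt(-92*(113 - 38) + V(-117)) = sqrt(-92*(113 - 38) - 117) = sqrt(-92*75 - 117) = sqrt(-6900 - 117) = sqrt(-7017) = I*sqrt(7017)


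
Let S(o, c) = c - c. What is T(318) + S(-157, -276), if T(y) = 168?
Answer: 168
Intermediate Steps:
S(o, c) = 0
T(318) + S(-157, -276) = 168 + 0 = 168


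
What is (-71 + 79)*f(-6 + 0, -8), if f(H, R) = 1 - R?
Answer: 72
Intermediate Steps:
(-71 + 79)*f(-6 + 0, -8) = (-71 + 79)*(1 - 1*(-8)) = 8*(1 + 8) = 8*9 = 72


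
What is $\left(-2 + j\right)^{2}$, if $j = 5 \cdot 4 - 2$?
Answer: $256$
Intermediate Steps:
$j = 18$ ($j = 20 - 2 = 18$)
$\left(-2 + j\right)^{2} = \left(-2 + 18\right)^{2} = 16^{2} = 256$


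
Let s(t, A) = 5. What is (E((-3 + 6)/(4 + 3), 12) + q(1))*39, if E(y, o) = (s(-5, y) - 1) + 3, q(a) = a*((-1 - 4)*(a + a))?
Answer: -117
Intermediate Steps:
q(a) = -10*a**2 (q(a) = a*(-10*a) = -10*a**2)
E(y, o) = 7 (E(y, o) = (5 - 1) + 3 = 4 + 3 = 7)
(E((-3 + 6)/(4 + 3), 12) + q(1))*39 = (7 - 10*1**2)*39 = (7 - 10*1)*39 = (7 - 10)*39 = -3*39 = -117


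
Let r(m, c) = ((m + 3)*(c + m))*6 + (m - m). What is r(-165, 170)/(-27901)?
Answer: 4860/27901 ≈ 0.17419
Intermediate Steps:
r(m, c) = 6*(3 + m)*(c + m) (r(m, c) = ((3 + m)*(c + m))*6 + 0 = 6*(3 + m)*(c + m) + 0 = 6*(3 + m)*(c + m))
r(-165, 170)/(-27901) = (6*(-165)² + 18*170 + 18*(-165) + 6*170*(-165))/(-27901) = (6*27225 + 3060 - 2970 - 168300)*(-1/27901) = (163350 + 3060 - 2970 - 168300)*(-1/27901) = -4860*(-1/27901) = 4860/27901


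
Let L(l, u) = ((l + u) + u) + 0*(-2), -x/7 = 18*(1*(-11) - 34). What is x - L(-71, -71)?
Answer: 5883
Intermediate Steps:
x = 5670 (x = -126*(1*(-11) - 34) = -126*(-11 - 34) = -126*(-45) = -7*(-810) = 5670)
L(l, u) = l + 2*u (L(l, u) = (l + 2*u) + 0 = l + 2*u)
x - L(-71, -71) = 5670 - (-71 + 2*(-71)) = 5670 - (-71 - 142) = 5670 - 1*(-213) = 5670 + 213 = 5883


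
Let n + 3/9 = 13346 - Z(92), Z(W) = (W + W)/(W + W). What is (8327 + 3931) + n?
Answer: 76808/3 ≈ 25603.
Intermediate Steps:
Z(W) = 1 (Z(W) = (2*W)/((2*W)) = (2*W)*(1/(2*W)) = 1)
n = 40034/3 (n = -1/3 + (13346 - 1*1) = -1/3 + (13346 - 1) = -1/3 + 13345 = 40034/3 ≈ 13345.)
(8327 + 3931) + n = (8327 + 3931) + 40034/3 = 12258 + 40034/3 = 76808/3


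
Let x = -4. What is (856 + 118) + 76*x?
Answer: 670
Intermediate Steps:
(856 + 118) + 76*x = (856 + 118) + 76*(-4) = 974 - 304 = 670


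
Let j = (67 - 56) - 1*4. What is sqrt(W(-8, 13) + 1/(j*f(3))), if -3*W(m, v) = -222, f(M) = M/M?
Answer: sqrt(3633)/7 ≈ 8.6106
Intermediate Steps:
f(M) = 1
W(m, v) = 74 (W(m, v) = -1/3*(-222) = 74)
j = 7 (j = 11 - 4 = 7)
sqrt(W(-8, 13) + 1/(j*f(3))) = sqrt(74 + 1/(7*1)) = sqrt(74 + 1/7) = sqrt(519/7) = sqrt(3633)/7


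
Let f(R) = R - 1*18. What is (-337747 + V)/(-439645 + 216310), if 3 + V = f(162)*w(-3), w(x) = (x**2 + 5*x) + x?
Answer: 339046/223335 ≈ 1.5181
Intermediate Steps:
f(R) = -18 + R (f(R) = R - 18 = -18 + R)
w(x) = x**2 + 6*x
V = -1299 (V = -3 + (-18 + 162)*(-3*(6 - 3)) = -3 + 144*(-3*3) = -3 + 144*(-9) = -3 - 1296 = -1299)
(-337747 + V)/(-439645 + 216310) = (-337747 - 1299)/(-439645 + 216310) = -339046/(-223335) = -339046*(-1/223335) = 339046/223335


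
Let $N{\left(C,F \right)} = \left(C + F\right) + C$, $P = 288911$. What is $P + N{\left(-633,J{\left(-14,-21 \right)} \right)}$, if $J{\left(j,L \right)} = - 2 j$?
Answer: $287673$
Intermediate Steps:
$N{\left(C,F \right)} = F + 2 C$
$P + N{\left(-633,J{\left(-14,-21 \right)} \right)} = 288911 + \left(\left(-2\right) \left(-14\right) + 2 \left(-633\right)\right) = 288911 + \left(28 - 1266\right) = 288911 - 1238 = 287673$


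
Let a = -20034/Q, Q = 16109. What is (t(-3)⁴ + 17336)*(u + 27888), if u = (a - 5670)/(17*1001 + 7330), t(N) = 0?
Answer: 189616740970863360/392205823 ≈ 4.8346e+8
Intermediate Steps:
a = -20034/16109 ≈ -1.2437
u = -91358064/392205823 (u = (-20034/16109 - 5670)/(17*1001 + 7330) = -91358064/(16109*(17017 + 7330)) = -91358064/16109/24347 = -91358064/16109*1/24347 = -91358064/392205823 ≈ -0.23293)
(t(-3)⁴ + 17336)*(u + 27888) = (0⁴ + 17336)*(-91358064/392205823 + 27888) = (0 + 17336)*(10937744633760/392205823) = 17336*(10937744633760/392205823) = 189616740970863360/392205823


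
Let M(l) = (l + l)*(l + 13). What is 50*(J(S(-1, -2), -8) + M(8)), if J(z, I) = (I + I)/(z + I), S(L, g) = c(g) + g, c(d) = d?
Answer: 50600/3 ≈ 16867.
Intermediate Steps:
M(l) = 2*l*(13 + l) (M(l) = (2*l)*(13 + l) = 2*l*(13 + l))
S(L, g) = 2*g (S(L, g) = g + g = 2*g)
J(z, I) = 2*I/(I + z) (J(z, I) = (2*I)/(I + z) = 2*I/(I + z))
50*(J(S(-1, -2), -8) + M(8)) = 50*(2*(-8)/(-8 + 2*(-2)) + 2*8*(13 + 8)) = 50*(2*(-8)/(-8 - 4) + 2*8*21) = 50*(2*(-8)/(-12) + 336) = 50*(2*(-8)*(-1/12) + 336) = 50*(4/3 + 336) = 50*(1012/3) = 50600/3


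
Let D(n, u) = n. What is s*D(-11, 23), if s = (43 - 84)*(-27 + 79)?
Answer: 23452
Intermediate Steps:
s = -2132 (s = -41*52 = -2132)
s*D(-11, 23) = -2132*(-11) = 23452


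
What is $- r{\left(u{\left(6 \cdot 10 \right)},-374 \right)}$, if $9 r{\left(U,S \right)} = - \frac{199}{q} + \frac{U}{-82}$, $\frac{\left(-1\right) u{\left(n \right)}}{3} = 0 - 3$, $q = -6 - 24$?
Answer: $- \frac{4012}{5535} \approx -0.72484$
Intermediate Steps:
$q = -30$ ($q = -6 - 24 = -30$)
$u{\left(n \right)} = 9$ ($u{\left(n \right)} = - 3 \left(0 - 3\right) = \left(-3\right) \left(-3\right) = 9$)
$r{\left(U,S \right)} = \frac{199}{270} - \frac{U}{738}$ ($r{\left(U,S \right)} = \frac{- \frac{199}{-30} + \frac{U}{-82}}{9} = \frac{\left(-199\right) \left(- \frac{1}{30}\right) + U \left(- \frac{1}{82}\right)}{9} = \frac{\frac{199}{30} - \frac{U}{82}}{9} = \frac{199}{270} - \frac{U}{738}$)
$- r{\left(u{\left(6 \cdot 10 \right)},-374 \right)} = - (\frac{199}{270} - \frac{1}{82}) = \left(-1\right) \frac{4012}{5535} = - \frac{4012}{5535}$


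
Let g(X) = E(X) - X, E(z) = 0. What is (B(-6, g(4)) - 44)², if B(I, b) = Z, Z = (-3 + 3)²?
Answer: 1936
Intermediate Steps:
Z = 0 (Z = 0² = 0)
g(X) = -X (g(X) = 0 - X = -X)
B(I, b) = 0
(B(-6, g(4)) - 44)² = (0 - 44)² = (-44)² = 1936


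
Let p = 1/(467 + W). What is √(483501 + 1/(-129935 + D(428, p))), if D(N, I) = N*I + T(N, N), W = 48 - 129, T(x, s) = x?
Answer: 2*√75514622027092527082/24994637 ≈ 695.34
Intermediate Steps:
W = -81
p = 1/386 (p = 1/(467 - 81) = 1/386 ≈ 0.0025907)
D(N, I) = N + I*N (D(N, I) = N*I + N = I*N + N = N + I*N)
√(483501 + 1/(-129935 + D(428, p))) = √(483501 + 1/(-129935 + 428*(1 + 1/386))) = √(483501 + 1/(-129935 + 428*(387/386))) = √(483501 + 1/(-129935 + 82818/193)) = √(483501 + 1/(-24994637/193)) = √(483501 - 193/24994637) = √(12084931983944/24994637) = 2*√75514622027092527082/24994637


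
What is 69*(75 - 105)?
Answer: -2070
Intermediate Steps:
69*(75 - 105) = 69*(-30) = -2070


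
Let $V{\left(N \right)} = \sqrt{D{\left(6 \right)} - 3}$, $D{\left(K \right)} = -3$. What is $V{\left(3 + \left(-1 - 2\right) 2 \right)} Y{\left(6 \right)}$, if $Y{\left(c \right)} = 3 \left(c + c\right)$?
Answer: $36 i \sqrt{6} \approx 88.182 i$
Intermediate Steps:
$Y{\left(c \right)} = 6 c$ ($Y{\left(c \right)} = 3 \cdot 2 c = 6 c$)
$V{\left(N \right)} = i \sqrt{6}$ ($V{\left(N \right)} = \sqrt{-3 - 3} = \sqrt{-6} = i \sqrt{6}$)
$V{\left(3 + \left(-1 - 2\right) 2 \right)} Y{\left(6 \right)} = i \sqrt{6} \cdot 6 \cdot 6 = i \sqrt{6} \cdot 36 = 36 i \sqrt{6}$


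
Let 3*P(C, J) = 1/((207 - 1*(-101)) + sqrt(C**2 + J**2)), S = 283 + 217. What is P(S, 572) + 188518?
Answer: 68194501243/361740 + sqrt(36074)/361740 ≈ 1.8852e+5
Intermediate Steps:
S = 500
P(C, J) = 1/(3*(308 + sqrt(C**2 + J**2))) (P(C, J) = 1/(3*((207 - 1*(-101)) + sqrt(C**2 + J**2))) = 1/(3*((207 + 101) + sqrt(C**2 + J**2))) = 1/(3*(308 + sqrt(C**2 + J**2))))
P(S, 572) + 188518 = 1/(3*(308 + sqrt(500**2 + 572**2))) + 188518 = 1/(3*(308 + sqrt(250000 + 327184))) + 188518 = 1/(3*(308 + sqrt(577184))) + 188518 = 1/(3*(308 + 4*sqrt(36074))) + 188518 = 188518 + 1/(3*(308 + 4*sqrt(36074)))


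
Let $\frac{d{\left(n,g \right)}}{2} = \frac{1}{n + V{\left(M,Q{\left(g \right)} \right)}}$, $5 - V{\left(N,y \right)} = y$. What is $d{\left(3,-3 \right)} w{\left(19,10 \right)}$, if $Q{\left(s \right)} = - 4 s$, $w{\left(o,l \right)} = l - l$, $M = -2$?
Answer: $0$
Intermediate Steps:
$w{\left(o,l \right)} = 0$
$V{\left(N,y \right)} = 5 - y$
$d{\left(n,g \right)} = \frac{2}{5 + n + 4 g}$ ($d{\left(n,g \right)} = \frac{2}{n - \left(-5 - 4 g\right)} = \frac{2}{n + \left(5 + 4 g\right)} = \frac{2}{5 + n + 4 g}$)
$d{\left(3,-3 \right)} w{\left(19,10 \right)} = \frac{2}{5 + 3 + 4 \left(-3\right)} 0 = \frac{2}{5 + 3 - 12} \cdot 0 = \frac{2}{-4} \cdot 0 = 2 \left(- \frac{1}{4}\right) 0 = \left(- \frac{1}{2}\right) 0 = 0$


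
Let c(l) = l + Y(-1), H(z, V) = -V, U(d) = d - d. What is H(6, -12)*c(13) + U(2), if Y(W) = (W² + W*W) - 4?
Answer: 132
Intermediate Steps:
U(d) = 0
Y(W) = -4 + 2*W² (Y(W) = (W² + W²) - 4 = 2*W² - 4 = -4 + 2*W²)
c(l) = -2 + l (c(l) = l + (-4 + 2*(-1)²) = l + (-4 + 2*1) = l + (-4 + 2) = l - 2 = -2 + l)
H(6, -12)*c(13) + U(2) = (-1*(-12))*(-2 + 13) + 0 = 12*11 + 0 = 132 + 0 = 132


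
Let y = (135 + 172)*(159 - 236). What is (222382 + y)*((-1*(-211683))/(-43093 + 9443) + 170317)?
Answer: 1138987262503681/33650 ≈ 3.3848e+10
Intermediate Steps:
y = -23639 (y = 307*(-77) = -23639)
(222382 + y)*((-1*(-211683))/(-43093 + 9443) + 170317) = (222382 - 23639)*((-1*(-211683))/(-43093 + 9443) + 170317) = 198743*(211683/(-33650) + 170317) = 198743*(211683*(-1/33650) + 170317) = 198743*(-211683/33650 + 170317) = 198743*(5730955367/33650) = 1138987262503681/33650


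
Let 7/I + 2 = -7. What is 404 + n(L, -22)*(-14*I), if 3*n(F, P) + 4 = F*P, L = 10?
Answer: -11044/27 ≈ -409.04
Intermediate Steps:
I = -7/9 (I = 7/(-2 - 7) = 7/(-9) = 7*(-⅑) = -7/9 ≈ -0.77778)
n(F, P) = -4/3 + F*P/3 (n(F, P) = -4/3 + (F*P)/3 = -4/3 + F*P/3)
404 + n(L, -22)*(-14*I) = 404 + (-4/3 + (⅓)*10*(-22))*(-14*(-7/9)) = 404 + (-4/3 - 220/3)*(98/9) = 404 - 224/3*98/9 = 404 - 21952/27 = -11044/27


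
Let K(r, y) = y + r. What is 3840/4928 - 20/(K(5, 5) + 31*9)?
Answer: 15800/22253 ≈ 0.71002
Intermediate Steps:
K(r, y) = r + y
3840/4928 - 20/(K(5, 5) + 31*9) = 3840/4928 - 20/((5 + 5) + 31*9) = 3840*(1/4928) - 20/(10 + 279) = 60/77 - 20/289 = 15800/22253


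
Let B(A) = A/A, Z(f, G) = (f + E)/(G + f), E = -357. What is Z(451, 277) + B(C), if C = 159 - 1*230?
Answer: 411/364 ≈ 1.1291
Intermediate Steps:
Z(f, G) = (-357 + f)/(G + f) (Z(f, G) = (f - 357)/(G + f) = (-357 + f)/(G + f))
C = -71 (C = 159 - 230 = -71)
B(A) = 1
Z(451, 277) + B(C) = (-357 + 451)/(277 + 451) + 1 = 94/728 + 1 = (1/728)*94 + 1 = 47/364 + 1 = 411/364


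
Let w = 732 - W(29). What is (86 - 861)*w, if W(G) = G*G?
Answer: 84475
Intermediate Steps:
W(G) = G²
w = -109 (w = 732 - 1*29² = 732 - 1*841 = 732 - 841 = -109)
(86 - 861)*w = (86 - 861)*(-109) = -775*(-109) = 84475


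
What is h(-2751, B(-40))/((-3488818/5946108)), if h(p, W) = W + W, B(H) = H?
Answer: 237844320/1744409 ≈ 136.35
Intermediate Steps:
h(p, W) = 2*W
h(-2751, B(-40))/((-3488818/5946108)) = (2*(-40))/((-3488818/5946108)) = -80/((-3488818*1/5946108)) = -80/(-1744409/2973054) = -80*(-2973054/1744409) = 237844320/1744409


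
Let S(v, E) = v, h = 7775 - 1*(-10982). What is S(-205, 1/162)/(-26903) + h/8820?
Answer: 506427671/237284460 ≈ 2.1343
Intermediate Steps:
h = 18757 (h = 7775 + 10982 = 18757)
S(-205, 1/162)/(-26903) + h/8820 = -205/(-26903) + 18757/8820 = -205*(-1/26903) + 18757*(1/8820) = 205/26903 + 18757/8820 = 506427671/237284460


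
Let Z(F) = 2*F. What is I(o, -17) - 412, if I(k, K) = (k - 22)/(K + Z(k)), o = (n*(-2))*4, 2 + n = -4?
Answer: -32522/79 ≈ -411.67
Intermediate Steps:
n = -6 (n = -2 - 4 = -6)
o = 48 (o = -6*(-2)*4 = 12*4 = 48)
I(k, K) = (-22 + k)/(K + 2*k) (I(k, K) = (k - 22)/(K + 2*k) = (-22 + k)/(K + 2*k))
I(o, -17) - 412 = (-22 + 48)/(-17 + 2*48) - 412 = 26/(-17 + 96) - 412 = 26/79 - 412 = -32522/79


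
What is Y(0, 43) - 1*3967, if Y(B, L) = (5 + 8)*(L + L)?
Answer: -2849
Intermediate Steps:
Y(B, L) = 26*L (Y(B, L) = 13*(2*L) = 26*L)
Y(0, 43) - 1*3967 = 26*43 - 1*3967 = 1118 - 3967 = -2849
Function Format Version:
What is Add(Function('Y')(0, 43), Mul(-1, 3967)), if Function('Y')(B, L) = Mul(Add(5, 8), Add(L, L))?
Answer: -2849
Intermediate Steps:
Function('Y')(B, L) = Mul(26, L) (Function('Y')(B, L) = Mul(13, Mul(2, L)) = Mul(26, L))
Add(Function('Y')(0, 43), Mul(-1, 3967)) = Add(Mul(26, 43), Mul(-1, 3967)) = Add(1118, -3967) = -2849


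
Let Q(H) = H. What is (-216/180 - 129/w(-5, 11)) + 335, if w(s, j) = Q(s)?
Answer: 1798/5 ≈ 359.60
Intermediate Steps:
w(s, j) = s
(-216/180 - 129/w(-5, 11)) + 335 = (-216/180 - 129/(-5)) + 335 = (-216*1/180 - 129*(-1/5)) + 335 = (-6/5 + 129/5) + 335 = 123/5 + 335 = 1798/5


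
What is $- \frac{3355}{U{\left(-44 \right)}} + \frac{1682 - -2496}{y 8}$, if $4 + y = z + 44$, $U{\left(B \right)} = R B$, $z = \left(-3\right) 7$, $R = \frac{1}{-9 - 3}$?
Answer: $- \frac{67451}{76} \approx -887.51$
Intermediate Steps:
$R = - \frac{1}{12}$ ($R = \frac{1}{-12} = - \frac{1}{12} \approx -0.083333$)
$z = -21$
$U{\left(B \right)} = - \frac{B}{12}$
$y = 19$ ($y = -4 + \left(-21 + 44\right) = -4 + 23 = 19$)
$- \frac{3355}{U{\left(-44 \right)}} + \frac{1682 - -2496}{y 8} = - \frac{3355}{\left(- \frac{1}{12}\right) \left(-44\right)} + \frac{1682 - -2496}{19 \cdot 8} = - \frac{3355}{\frac{11}{3}} + \frac{1682 + 2496}{152} = \left(-3355\right) \frac{3}{11} + 4178 \cdot \frac{1}{152} = -915 + \frac{2089}{76} = - \frac{67451}{76}$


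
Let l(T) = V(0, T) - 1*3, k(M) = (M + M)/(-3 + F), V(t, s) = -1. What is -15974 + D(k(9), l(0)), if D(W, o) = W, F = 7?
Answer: -31939/2 ≈ -15970.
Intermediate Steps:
k(M) = M/2 (k(M) = (M + M)/(-3 + 7) = (2*M)/4 = (2*M)*(¼) = M/2)
l(T) = -4 (l(T) = -1 - 1*3 = -1 - 3 = -4)
-15974 + D(k(9), l(0)) = -15974 + (½)*9 = -15974 + 9/2 = -31939/2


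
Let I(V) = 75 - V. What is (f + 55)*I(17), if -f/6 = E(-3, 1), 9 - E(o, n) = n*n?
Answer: 406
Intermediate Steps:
E(o, n) = 9 - n**2 (E(o, n) = 9 - n*n = 9 - n**2)
f = -48 (f = -6*(9 - 1*1**2) = -6*(9 - 1*1) = -6*(9 - 1) = -6*8 = -48)
(f + 55)*I(17) = (-48 + 55)*(75 - 1*17) = 7*(75 - 17) = 7*58 = 406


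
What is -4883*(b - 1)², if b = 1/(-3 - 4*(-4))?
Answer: -703152/169 ≈ -4160.7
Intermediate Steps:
b = 1/13 (b = 1/(-3 + 16) = 1/13 ≈ 0.076923)
-4883*(b - 1)² = -4883*(1/13 - 1)² = -4883*(-12/13)² = -4883*144/169 = -703152/169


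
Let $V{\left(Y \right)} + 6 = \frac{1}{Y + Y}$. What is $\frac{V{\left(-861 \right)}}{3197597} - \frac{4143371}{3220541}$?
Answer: $- \frac{22814519707926767}{17733142637240394} \approx -1.2865$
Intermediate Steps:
$V{\left(Y \right)} = -6 + \frac{1}{2 Y}$ ($V{\left(Y \right)} = -6 + \frac{1}{Y + Y} = -6 + \frac{1}{2 Y}$)
$\frac{V{\left(-861 \right)}}{3197597} - \frac{4143371}{3220541} = \frac{-6 + \frac{1}{2 \left(-861\right)}}{3197597} - \frac{4143371}{3220541} = \left(-6 + \frac{1}{2} \left(- \frac{1}{861}\right)\right) \frac{1}{3197597} - \frac{4143371}{3220541} = \left(-6 - \frac{1}{1722}\right) \frac{1}{3197597} - \frac{4143371}{3220541} = \left(- \frac{10333}{1722}\right) \frac{1}{3197597} - \frac{4143371}{3220541} = - \frac{10333}{5506262034} - \frac{4143371}{3220541} = - \frac{22814519707926767}{17733142637240394}$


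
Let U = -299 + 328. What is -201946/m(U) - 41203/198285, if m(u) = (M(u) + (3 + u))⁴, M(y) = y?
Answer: -610533049333/2745422582685 ≈ -0.22238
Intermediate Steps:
U = 29
m(u) = (3 + 2*u)⁴ (m(u) = (u + (3 + u))⁴ = (3 + 2*u)⁴)
-201946/m(U) - 41203/198285 = -201946/(3 + 2*29)⁴ - 41203/198285 = -201946/(3 + 58)⁴ - 41203*1/198285 = -201946/(61⁴) - 41203/198285 = -201946/13845841 - 41203/198285 = -610533049333/2745422582685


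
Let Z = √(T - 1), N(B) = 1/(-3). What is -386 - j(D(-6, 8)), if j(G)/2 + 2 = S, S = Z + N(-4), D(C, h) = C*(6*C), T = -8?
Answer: -1144/3 - 6*I ≈ -381.33 - 6.0*I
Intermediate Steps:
N(B) = -⅓
Z = 3*I (Z = √(-8 - 1) = √(-9) = 3*I ≈ 3.0*I)
D(C, h) = 6*C²
S = -⅓ + 3*I (S = 3*I - ⅓ = -⅓ + 3*I ≈ -0.33333 + 3.0*I)
j(G) = -14/3 + 6*I (j(G) = -4 + 2*(-⅓ + 3*I) = -4 + (-⅔ + 6*I) = -14/3 + 6*I)
-386 - j(D(-6, 8)) = -386 - (-14/3 + 6*I) = -386 + (14/3 - 6*I) = -1144/3 - 6*I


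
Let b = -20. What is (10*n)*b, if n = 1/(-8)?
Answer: 25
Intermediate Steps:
n = -1/8 ≈ -0.12500
(10*n)*b = (10*(-1/8))*(-20) = -5/4*(-20) = 25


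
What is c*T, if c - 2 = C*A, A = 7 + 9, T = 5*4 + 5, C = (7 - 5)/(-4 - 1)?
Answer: -110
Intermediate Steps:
C = -2/5 (C = 2/(-5) = 2*(-1/5) = -2/5 ≈ -0.40000)
T = 25 (T = 20 + 5 = 25)
A = 16
c = -22/5 (c = 2 - 2/5*16 = 2 - 32/5 = -22/5 ≈ -4.4000)
c*T = -22/5*25 = -110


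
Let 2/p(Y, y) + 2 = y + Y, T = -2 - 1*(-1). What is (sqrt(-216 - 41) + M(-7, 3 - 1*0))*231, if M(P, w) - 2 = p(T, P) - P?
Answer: 10164/5 + 231*I*sqrt(257) ≈ 2032.8 + 3703.2*I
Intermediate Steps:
T = -1 (T = -2 + 1 = -1)
p(Y, y) = 2/(-2 + Y + y) (p(Y, y) = 2/(-2 + (y + Y)) = 2/(-2 + (Y + y)) = 2/(-2 + Y + y))
M(P, w) = 2 - P + 2/(-3 + P) (M(P, w) = 2 + (2/(-2 - 1 + P) - P) = 2 + (2/(-3 + P) - P) = 2 + (-P + 2/(-3 + P)) = 2 - P + 2/(-3 + P))
(sqrt(-216 - 41) + M(-7, 3 - 1*0))*231 = (sqrt(-216 - 41) + (2 + (-3 - 7)*(2 - 1*(-7)))/(-3 - 7))*231 = (sqrt(-257) + (2 - 10*(2 + 7))/(-10))*231 = (I*sqrt(257) - (2 - 10*9)/10)*231 = (I*sqrt(257) - (2 - 90)/10)*231 = (I*sqrt(257) - 1/10*(-88))*231 = (I*sqrt(257) + 44/5)*231 = (44/5 + I*sqrt(257))*231 = 10164/5 + 231*I*sqrt(257)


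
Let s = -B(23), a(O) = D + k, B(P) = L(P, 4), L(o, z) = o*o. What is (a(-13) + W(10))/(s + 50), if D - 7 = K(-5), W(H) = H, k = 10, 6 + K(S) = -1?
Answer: -20/479 ≈ -0.041754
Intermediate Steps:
K(S) = -7 (K(S) = -6 - 1 = -7)
L(o, z) = o**2
B(P) = P**2
D = 0 (D = 7 - 7 = 0)
a(O) = 10 (a(O) = 0 + 10 = 10)
s = -529 (s = -1*23**2 = -1*529 = -529)
(a(-13) + W(10))/(s + 50) = (10 + 10)/(-529 + 50) = 20/(-479) = 20*(-1/479) = -20/479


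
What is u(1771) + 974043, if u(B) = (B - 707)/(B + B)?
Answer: 246432955/253 ≈ 9.7404e+5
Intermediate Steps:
u(B) = (-707 + B)/(2*B) (u(B) = (-707 + B)/((2*B)) = (-707 + B)*(1/(2*B)) = (-707 + B)/(2*B))
u(1771) + 974043 = (½)*(-707 + 1771)/1771 + 974043 = (½)*(1/1771)*1064 + 974043 = 76/253 + 974043 = 246432955/253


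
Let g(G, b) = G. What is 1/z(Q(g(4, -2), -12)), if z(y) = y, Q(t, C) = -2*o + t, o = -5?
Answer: 1/14 ≈ 0.071429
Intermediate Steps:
Q(t, C) = 10 + t (Q(t, C) = -2*(-5) + t = 10 + t)
1/z(Q(g(4, -2), -12)) = 1/(10 + 4) = 1/14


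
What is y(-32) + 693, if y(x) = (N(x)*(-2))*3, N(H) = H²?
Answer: -5451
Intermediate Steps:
y(x) = -6*x² (y(x) = (x²*(-2))*3 = -2*x²*3 = -6*x²)
y(-32) + 693 = -6*(-32)² + 693 = -6*1024 + 693 = -6144 + 693 = -5451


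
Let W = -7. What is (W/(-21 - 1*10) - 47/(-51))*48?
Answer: 29024/527 ≈ 55.074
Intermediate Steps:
(W/(-21 - 1*10) - 47/(-51))*48 = (-7/(-21 - 1*10) - 47/(-51))*48 = (-7/(-21 - 10) - 47*(-1/51))*48 = (-7/(-31) + 47/51)*48 = (-7*(-1/31) + 47/51)*48 = (7/31 + 47/51)*48 = (1814/1581)*48 = 29024/527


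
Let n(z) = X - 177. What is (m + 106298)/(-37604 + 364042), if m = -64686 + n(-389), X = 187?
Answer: 2973/23317 ≈ 0.12750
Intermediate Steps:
n(z) = 10 (n(z) = 187 - 177 = 10)
m = -64676 (m = -64686 + 10 = -64676)
(m + 106298)/(-37604 + 364042) = (-64676 + 106298)/(-37604 + 364042) = 41622/326438 = 41622*(1/326438) = 2973/23317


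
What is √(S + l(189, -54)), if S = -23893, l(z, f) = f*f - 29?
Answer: 3*I*√2334 ≈ 144.93*I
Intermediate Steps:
l(z, f) = -29 + f² (l(z, f) = f² - 29 = -29 + f²)
√(S + l(189, -54)) = √(-23893 + (-29 + (-54)²)) = √(-23893 + (-29 + 2916)) = √(-23893 + 2887) = √(-21006) = 3*I*√2334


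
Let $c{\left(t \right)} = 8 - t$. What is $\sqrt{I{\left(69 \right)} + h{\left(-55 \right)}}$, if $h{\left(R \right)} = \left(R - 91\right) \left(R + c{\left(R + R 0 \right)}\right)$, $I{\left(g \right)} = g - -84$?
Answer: $i \sqrt{1015} \approx 31.859 i$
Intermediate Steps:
$I{\left(g \right)} = 84 + g$ ($I{\left(g \right)} = g + 84 = 84 + g$)
$h{\left(R \right)} = -728 + 8 R$ ($h{\left(R \right)} = \left(R - 91\right) \left(R - \left(-8 + R + R 0\right)\right) = \left(-91 + R\right) \left(R - \left(-8 + R\right)\right) = \left(-91 + R\right) 8 = -728 + 8 R$)
$\sqrt{I{\left(69 \right)} + h{\left(-55 \right)}} = \sqrt{\left(84 + 69\right) + \left(-728 + 8 \left(-55\right)\right)} = \sqrt{153 - 1168} = \sqrt{-1015} = i \sqrt{1015}$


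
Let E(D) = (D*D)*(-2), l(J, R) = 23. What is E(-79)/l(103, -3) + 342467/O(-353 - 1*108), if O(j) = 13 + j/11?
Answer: -90613427/7314 ≈ -12389.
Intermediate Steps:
E(D) = -2*D² (E(D) = D²*(-2) = -2*D²)
O(j) = 13 + j/11
E(-79)/l(103, -3) + 342467/O(-353 - 1*108) = -2*(-79)²/23 + 342467/(13 + (-353 - 1*108)/11) = -2*6241*(1/23) + 342467/(13 + (-353 - 108)/11) = -12482*1/23 + 342467/(13 + (1/11)*(-461)) = -12482/23 + 342467/(13 - 461/11) = -12482/23 + 342467/(-318/11) = -12482/23 + 342467*(-11/318) = -12482/23 - 3767137/318 = -90613427/7314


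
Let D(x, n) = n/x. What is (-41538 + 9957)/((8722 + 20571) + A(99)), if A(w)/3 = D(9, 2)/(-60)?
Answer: -2842290/2636369 ≈ -1.0781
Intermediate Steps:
A(w) = -1/90 (A(w) = 3*((2/9)/(-60)) = 3*((2*(⅑))*(-1/60)) = 3*((2/9)*(-1/60)) = 3*(-1/270) = -1/90)
(-41538 + 9957)/((8722 + 20571) + A(99)) = (-41538 + 9957)/((8722 + 20571) - 1/90) = -31581/(29293 - 1/90) = -31581/2636369/90 = -31581*90/2636369 = -2842290/2636369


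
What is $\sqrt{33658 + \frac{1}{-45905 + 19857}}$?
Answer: $\frac{\sqrt{356826498281}}{3256} \approx 183.46$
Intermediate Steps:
$\sqrt{33658 + \frac{1}{-45905 + 19857}} = \sqrt{33658 + \frac{1}{-26048}} = \sqrt{33658 - \frac{1}{26048}} = \sqrt{\frac{876723583}{26048}} = \frac{\sqrt{356826498281}}{3256}$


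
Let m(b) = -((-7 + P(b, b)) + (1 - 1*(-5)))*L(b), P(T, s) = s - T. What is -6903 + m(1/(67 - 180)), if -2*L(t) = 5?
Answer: -13811/2 ≈ -6905.5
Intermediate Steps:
L(t) = -5/2 (L(t) = -1/2*5 = -5/2)
m(b) = -5/2 (m(b) = -((-7 + (b - b)) + (1 - 1*(-5)))*(-5)/2 = -((-7 + 0) + (1 + 5))*(-5)/2 = -(-7 + 6)*(-5)/2 = -(-1)*(-5)/2 = -1*5/2 = -5/2)
-6903 + m(1/(67 - 180)) = -6903 - 5/2 = -13811/2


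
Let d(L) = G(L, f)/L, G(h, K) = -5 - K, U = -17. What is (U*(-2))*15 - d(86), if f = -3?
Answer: 21931/43 ≈ 510.02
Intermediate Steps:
d(L) = -2/L (d(L) = (-5 - 1*(-3))/L = (-5 + 3)/L = -2/L)
(U*(-2))*15 - d(86) = -17*(-2)*15 - (-2)/86 = 34*15 - (-2)/86 = 510 - 1*(-1/43) = 510 + 1/43 = 21931/43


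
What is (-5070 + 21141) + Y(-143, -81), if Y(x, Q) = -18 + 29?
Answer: 16082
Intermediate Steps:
Y(x, Q) = 11
(-5070 + 21141) + Y(-143, -81) = (-5070 + 21141) + 11 = 16071 + 11 = 16082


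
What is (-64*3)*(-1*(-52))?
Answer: -9984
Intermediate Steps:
(-64*3)*(-1*(-52)) = -192*52 = -9984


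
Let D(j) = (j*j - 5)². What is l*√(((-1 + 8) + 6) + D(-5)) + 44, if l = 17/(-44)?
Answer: 44 - 17*√413/44 ≈ 36.148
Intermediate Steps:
D(j) = (-5 + j²)² (D(j) = (j² - 5)² = (-5 + j²)²)
l = -17/44 (l = 17*(-1/44) = -17/44 ≈ -0.38636)
l*√(((-1 + 8) + 6) + D(-5)) + 44 = -17*√(((-1 + 8) + 6) + (-5 + (-5)²)²)/44 + 44 = -17*√((7 + 6) + (-5 + 25)²)/44 + 44 = -17*√(13 + 20²)/44 + 44 = -17*√(13 + 400)/44 + 44 = -17*√413/44 + 44 = 44 - 17*√413/44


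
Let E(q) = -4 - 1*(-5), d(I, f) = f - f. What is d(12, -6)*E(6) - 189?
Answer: -189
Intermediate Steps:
d(I, f) = 0
E(q) = 1 (E(q) = -4 + 5 = 1)
d(12, -6)*E(6) - 189 = 0*1 - 189 = 0 - 189 = -189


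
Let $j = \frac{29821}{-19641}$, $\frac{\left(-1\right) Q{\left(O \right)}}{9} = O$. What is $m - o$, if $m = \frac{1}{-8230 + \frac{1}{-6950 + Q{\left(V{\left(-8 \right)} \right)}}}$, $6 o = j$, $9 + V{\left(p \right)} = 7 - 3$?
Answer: $\frac{62735502383}{248035936398} \approx 0.25293$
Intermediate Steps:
$V{\left(p \right)} = -5$ ($V{\left(p \right)} = -9 + \left(7 - 3\right) = -9 + 4 = -5$)
$Q{\left(O \right)} = - 9 O$
$j = - \frac{29821}{19641}$ ($j = 29821 \left(- \frac{1}{19641}\right) = - \frac{29821}{19641} \approx -1.5183$)
$o = - \frac{29821}{117846}$ ($o = \frac{1}{6} \left(- \frac{29821}{19641}\right) = - \frac{29821}{117846} \approx -0.25305$)
$m = - \frac{6905}{56828151}$ ($m = \frac{1}{-8230 + \frac{1}{-6950 - -45}} = \frac{1}{-8230 + \frac{1}{-6950 + 45}} = \frac{1}{-8230 + \frac{1}{-6905}} = \frac{1}{-8230 - \frac{1}{6905}} = \frac{1}{- \frac{56828151}{6905}} = - \frac{6905}{56828151} \approx -0.00012151$)
$m - o = - \frac{6905}{56828151} - - \frac{29821}{117846} = - \frac{6905}{56828151} + \frac{29821}{117846} = \frac{62735502383}{248035936398}$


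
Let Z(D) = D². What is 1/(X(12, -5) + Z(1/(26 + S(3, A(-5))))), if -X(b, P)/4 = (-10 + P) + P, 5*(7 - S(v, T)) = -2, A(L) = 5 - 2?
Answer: 27889/2231145 ≈ 0.012500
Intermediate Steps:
A(L) = 3
S(v, T) = 37/5 (S(v, T) = 7 - ⅕*(-2) = 7 + ⅖ = 37/5)
X(b, P) = 40 - 8*P (X(b, P) = -4*((-10 + P) + P) = -4*(-10 + 2*P) = 40 - 8*P)
1/(X(12, -5) + Z(1/(26 + S(3, A(-5))))) = 1/((40 - 8*(-5)) + (1/(26 + 37/5))²) = 1/((40 + 40) + (1/(167/5))²) = 1/(80 + (5/167)²) = 1/(80 + 25/27889) = 1/(2231145/27889) = 27889/2231145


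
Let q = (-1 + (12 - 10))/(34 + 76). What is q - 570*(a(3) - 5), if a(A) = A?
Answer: 125401/110 ≈ 1140.0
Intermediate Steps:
q = 1/110 (q = (-1 + 2)/110 = 1*(1/110) = 1/110 ≈ 0.0090909)
q - 570*(a(3) - 5) = 1/110 - 570*(3 - 5) = 1/110 - 570*(-2) = 1/110 - 114*(-10) = 1/110 + 1140 = 125401/110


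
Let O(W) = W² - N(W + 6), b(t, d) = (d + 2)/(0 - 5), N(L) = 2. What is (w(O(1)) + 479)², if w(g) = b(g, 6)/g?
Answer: 5774409/25 ≈ 2.3098e+5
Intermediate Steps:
b(t, d) = -⅖ - d/5 (b(t, d) = (2 + d)/(-5) = (2 + d)*(-⅕) = -⅖ - d/5)
O(W) = -2 + W² (O(W) = W² - 1*2 = W² - 2 = -2 + W²)
w(g) = -8/(5*g) (w(g) = (-⅖ - ⅕*6)/g = (-⅖ - 6/5)/g = -8/(5*g))
(w(O(1)) + 479)² = (-8/(5*(-2 + 1²)) + 479)² = (-8/(5*(-2 + 1)) + 479)² = (-8/5/(-1) + 479)² = (-8/5*(-1) + 479)² = (8/5 + 479)² = (2403/5)² = 5774409/25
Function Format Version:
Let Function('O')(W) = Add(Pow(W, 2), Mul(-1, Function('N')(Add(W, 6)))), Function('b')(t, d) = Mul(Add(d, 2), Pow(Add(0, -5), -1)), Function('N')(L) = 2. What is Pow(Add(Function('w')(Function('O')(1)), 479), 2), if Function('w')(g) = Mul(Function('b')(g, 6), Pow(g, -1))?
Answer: Rational(5774409, 25) ≈ 2.3098e+5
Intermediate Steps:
Function('b')(t, d) = Add(Rational(-2, 5), Mul(Rational(-1, 5), d)) (Function('b')(t, d) = Mul(Add(2, d), Pow(-5, -1)) = Mul(Add(2, d), Rational(-1, 5)) = Add(Rational(-2, 5), Mul(Rational(-1, 5), d)))
Function('O')(W) = Add(-2, Pow(W, 2)) (Function('O')(W) = Add(Pow(W, 2), Mul(-1, 2)) = Add(Pow(W, 2), -2) = Add(-2, Pow(W, 2)))
Function('w')(g) = Mul(Rational(-8, 5), Pow(g, -1)) (Function('w')(g) = Mul(Add(Rational(-2, 5), Mul(Rational(-1, 5), 6)), Pow(g, -1)) = Mul(Add(Rational(-2, 5), Rational(-6, 5)), Pow(g, -1)) = Mul(Rational(-8, 5), Pow(g, -1)))
Pow(Add(Function('w')(Function('O')(1)), 479), 2) = Pow(Add(Mul(Rational(-8, 5), Pow(Add(-2, Pow(1, 2)), -1)), 479), 2) = Pow(Add(Mul(Rational(-8, 5), Pow(Add(-2, 1), -1)), 479), 2) = Pow(Add(Mul(Rational(-8, 5), Pow(-1, -1)), 479), 2) = Pow(Add(Mul(Rational(-8, 5), -1), 479), 2) = Pow(Add(Rational(8, 5), 479), 2) = Pow(Rational(2403, 5), 2) = Rational(5774409, 25)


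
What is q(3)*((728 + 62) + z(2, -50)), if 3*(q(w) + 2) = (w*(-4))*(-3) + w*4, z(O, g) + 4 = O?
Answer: 11032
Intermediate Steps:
z(O, g) = -4 + O
q(w) = -2 + 16*w/3 (q(w) = -2 + ((w*(-4))*(-3) + w*4)/3 = -2 + (-4*w*(-3) + 4*w)/3 = -2 + (12*w + 4*w)/3 = -2 + (16*w)/3 = -2 + 16*w/3)
q(3)*((728 + 62) + z(2, -50)) = (-2 + (16/3)*3)*((728 + 62) + (-4 + 2)) = (-2 + 16)*(790 - 2) = 14*788 = 11032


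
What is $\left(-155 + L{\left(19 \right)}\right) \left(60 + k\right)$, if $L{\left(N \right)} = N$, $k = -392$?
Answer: $45152$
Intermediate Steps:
$\left(-155 + L{\left(19 \right)}\right) \left(60 + k\right) = \left(-155 + 19\right) \left(60 - 392\right) = \left(-136\right) \left(-332\right) = 45152$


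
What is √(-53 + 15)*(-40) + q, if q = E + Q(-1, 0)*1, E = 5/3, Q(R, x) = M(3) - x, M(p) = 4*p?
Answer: 41/3 - 40*I*√38 ≈ 13.667 - 246.58*I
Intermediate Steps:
Q(R, x) = 12 - x (Q(R, x) = 4*3 - x = 12 - x)
E = 5/3 (E = 5*(⅓) = 5/3 ≈ 1.6667)
q = 41/3 (q = 5/3 + (12 - 1*0)*1 = 5/3 + (12 + 0)*1 = 5/3 + 12*1 = 5/3 + 12 = 41/3 ≈ 13.667)
√(-53 + 15)*(-40) + q = √(-53 + 15)*(-40) + 41/3 = √(-38)*(-40) + 41/3 = (I*√38)*(-40) + 41/3 = -40*I*√38 + 41/3 = 41/3 - 40*I*√38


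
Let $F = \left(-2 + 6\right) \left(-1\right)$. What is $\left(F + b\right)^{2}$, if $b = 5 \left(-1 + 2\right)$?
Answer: $1$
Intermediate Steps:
$F = -4$ ($F = 4 \left(-1\right) = -4$)
$b = 5$ ($b = 5 \cdot 1 = 5$)
$\left(F + b\right)^{2} = \left(-4 + 5\right)^{2} = 1^{2} = 1$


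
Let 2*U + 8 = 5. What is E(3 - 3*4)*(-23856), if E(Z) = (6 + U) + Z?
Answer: 107352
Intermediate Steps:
U = -3/2 (U = -4 + (½)*5 = -4 + 5/2 = -3/2 ≈ -1.5000)
E(Z) = 9/2 + Z (E(Z) = (6 - 3/2) + Z = 9/2 + Z)
E(3 - 3*4)*(-23856) = (9/2 + (3 - 3*4))*(-23856) = (9/2 + (3 - 12))*(-23856) = (9/2 - 9)*(-23856) = -9/2*(-23856) = 107352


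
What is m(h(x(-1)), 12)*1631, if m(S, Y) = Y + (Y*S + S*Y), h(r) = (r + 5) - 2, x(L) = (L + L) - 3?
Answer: -58716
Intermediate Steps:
x(L) = -3 + 2*L (x(L) = 2*L - 3 = -3 + 2*L)
h(r) = 3 + r (h(r) = (5 + r) - 2 = 3 + r)
m(S, Y) = Y + 2*S*Y (m(S, Y) = Y + (S*Y + S*Y) = Y + 2*S*Y)
m(h(x(-1)), 12)*1631 = (12*(1 + 2*(3 + (-3 + 2*(-1)))))*1631 = (12*(1 + 2*(3 + (-3 - 2))))*1631 = (12*(1 + 2*(3 - 5)))*1631 = (12*(1 + 2*(-2)))*1631 = (12*(1 - 4))*1631 = (12*(-3))*1631 = -36*1631 = -58716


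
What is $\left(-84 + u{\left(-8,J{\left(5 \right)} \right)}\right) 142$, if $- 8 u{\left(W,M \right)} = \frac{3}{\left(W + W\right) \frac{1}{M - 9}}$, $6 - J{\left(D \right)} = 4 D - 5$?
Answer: $- \frac{383613}{32} \approx -11988.0$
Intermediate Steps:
$J{\left(D \right)} = 11 - 4 D$ ($J{\left(D \right)} = 6 - \left(4 D - 5\right) = 6 - \left(-5 + 4 D\right) = 11 - 4 D$)
$u{\left(W,M \right)} = - \frac{3 \left(-9 + M\right)}{16 W}$ ($u{\left(W,M \right)} = - \frac{3 \frac{1}{\left(W + W\right) \frac{1}{M - 9}}}{8} = - \frac{3 \frac{1}{2 W \frac{1}{-9 + M}}}{8} = - \frac{3 \frac{-9 + M}{2 W}}{8} = - \frac{\frac{3}{2} \frac{1}{W} \left(-9 + M\right)}{8} = - \frac{3 \left(-9 + M\right)}{16 W}$)
$\left(-84 + u{\left(-8,J{\left(5 \right)} \right)}\right) 142 = \left(-84 + \frac{3 \left(9 - \left(11 - 20\right)\right)}{16 \left(-8\right)}\right) 142 = \left(-84 + \frac{3}{16} \left(- \frac{1}{8}\right) \left(9 - \left(11 - 20\right)\right)\right) 142 = \left(-84 + \frac{3}{16} \left(- \frac{1}{8}\right) \left(9 - -9\right)\right) 142 = \left(-84 + \frac{3}{16} \left(- \frac{1}{8}\right) \left(9 + 9\right)\right) 142 = \left(-84 + \frac{3}{16} \left(- \frac{1}{8}\right) 18\right) 142 = \left(-84 - \frac{27}{64}\right) 142 = \left(- \frac{5403}{64}\right) 142 = - \frac{383613}{32}$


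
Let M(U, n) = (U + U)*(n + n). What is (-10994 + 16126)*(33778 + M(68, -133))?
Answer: -12306536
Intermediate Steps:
M(U, n) = 4*U*n (M(U, n) = (2*U)*(2*n) = 4*U*n)
(-10994 + 16126)*(33778 + M(68, -133)) = (-10994 + 16126)*(33778 + 4*68*(-133)) = 5132*(33778 - 36176) = 5132*(-2398) = -12306536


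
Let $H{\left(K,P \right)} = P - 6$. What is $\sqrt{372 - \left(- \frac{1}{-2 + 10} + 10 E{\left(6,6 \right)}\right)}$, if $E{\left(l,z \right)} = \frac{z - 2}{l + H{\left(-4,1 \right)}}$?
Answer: $\frac{\sqrt{5314}}{4} \approx 18.224$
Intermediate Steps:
$H{\left(K,P \right)} = -6 + P$ ($H{\left(K,P \right)} = P - 6 = -6 + P$)
$E{\left(l,z \right)} = \frac{-2 + z}{-5 + l}$ ($E{\left(l,z \right)} = \frac{z - 2}{l + \left(-6 + 1\right)} = \frac{-2 + z}{l - 5} = \frac{-2 + z}{-5 + l}$)
$\sqrt{372 - \left(- \frac{1}{-2 + 10} + 10 E{\left(6,6 \right)}\right)} = \sqrt{372 - \left(- \frac{1}{-2 + 10} + \frac{10 \left(-2 + 6\right)}{-5 + 6}\right)} = \sqrt{372 + \left(- 10 \cdot 1^{-1} \cdot 4 + \frac{1}{8}\right)} = \sqrt{372 + \left(- 10 \cdot 1 \cdot 4 + \frac{1}{8}\right)} = \sqrt{372 + \left(\left(-10\right) 4 + \frac{1}{8}\right)} = \sqrt{372 + \left(-40 + \frac{1}{8}\right)} = \sqrt{372 - \frac{319}{8}} = \sqrt{\frac{2657}{8}} = \frac{\sqrt{5314}}{4}$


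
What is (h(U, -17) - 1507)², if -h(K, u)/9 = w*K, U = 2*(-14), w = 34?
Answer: 49857721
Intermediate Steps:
U = -28
h(K, u) = -306*K
(h(U, -17) - 1507)² = (-306*(-28) - 1507)² = (8568 - 1507)² = 7061² = 49857721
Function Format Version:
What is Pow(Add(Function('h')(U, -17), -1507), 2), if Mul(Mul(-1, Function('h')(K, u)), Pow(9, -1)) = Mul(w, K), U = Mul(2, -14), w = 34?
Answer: 49857721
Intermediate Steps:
U = -28
Function('h')(K, u) = Mul(-306, K) (Function('h')(K, u) = Mul(-9, Mul(34, K)) = Mul(-306, K))
Pow(Add(Function('h')(U, -17), -1507), 2) = Pow(Add(Mul(-306, -28), -1507), 2) = Pow(Add(8568, -1507), 2) = Pow(7061, 2) = 49857721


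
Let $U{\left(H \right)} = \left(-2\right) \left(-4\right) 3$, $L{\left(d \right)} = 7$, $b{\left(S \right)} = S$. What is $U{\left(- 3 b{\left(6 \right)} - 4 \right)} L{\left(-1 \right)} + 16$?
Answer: $184$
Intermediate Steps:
$U{\left(H \right)} = 24$ ($U{\left(H \right)} = 8 \cdot 3 = 24$)
$U{\left(- 3 b{\left(6 \right)} - 4 \right)} L{\left(-1 \right)} + 16 = 24 \cdot 7 + 16 = 168 + 16 = 184$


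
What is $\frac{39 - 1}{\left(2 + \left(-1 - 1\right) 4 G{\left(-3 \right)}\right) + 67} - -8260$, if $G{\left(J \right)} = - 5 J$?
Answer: $\frac{421222}{51} \approx 8259.3$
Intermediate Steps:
$\frac{39 - 1}{\left(2 + \left(-1 - 1\right) 4 G{\left(-3 \right)}\right) + 67} - -8260 = \frac{39 - 1}{\left(2 + \left(-1 - 1\right) 4 \left(\left(-5\right) \left(-3\right)\right)\right) + 67} - -8260 = \frac{38}{\left(2 + \left(-2\right) 4 \cdot 15\right) + 67} + 8260 = \frac{38}{\left(2 - 120\right) + 67} + 8260 = \frac{38}{-118 + 67} + 8260 = \frac{38}{-51} + 8260 = 38 \left(- \frac{1}{51}\right) + 8260 = - \frac{38}{51} + 8260 = \frac{421222}{51}$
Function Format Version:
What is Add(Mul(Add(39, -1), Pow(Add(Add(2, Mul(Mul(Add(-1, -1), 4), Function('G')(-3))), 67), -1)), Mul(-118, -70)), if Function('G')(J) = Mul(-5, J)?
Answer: Rational(421222, 51) ≈ 8259.3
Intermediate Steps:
Add(Mul(Add(39, -1), Pow(Add(Add(2, Mul(Mul(Add(-1, -1), 4), Function('G')(-3))), 67), -1)), Mul(-118, -70)) = Add(Mul(Add(39, -1), Pow(Add(Add(2, Mul(Mul(Add(-1, -1), 4), Mul(-5, -3))), 67), -1)), Mul(-118, -70)) = Add(Mul(38, Pow(Add(Add(2, Mul(Mul(-2, 4), 15)), 67), -1)), 8260) = Add(Mul(38, Pow(Add(Add(2, Mul(-8, 15)), 67), -1)), 8260) = Add(Mul(38, Pow(Add(Add(2, -120), 67), -1)), 8260) = Add(Mul(38, Pow(Add(-118, 67), -1)), 8260) = Add(Mul(38, Pow(-51, -1)), 8260) = Add(Mul(38, Rational(-1, 51)), 8260) = Add(Rational(-38, 51), 8260) = Rational(421222, 51)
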